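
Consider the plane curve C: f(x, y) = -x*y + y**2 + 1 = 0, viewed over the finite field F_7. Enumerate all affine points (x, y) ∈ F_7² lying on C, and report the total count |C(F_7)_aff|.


Affine F_7-points: {(1, 3), (1, 5), (2, 1), (5, 6), (6, 2), (6, 4)}; count = 6.

For each of the 49 pairs (x, y) ∈ F_7², evaluate f(x, y) mod 7. Record the zeros.
  x = 0: [0↦1, 1↦2, 2↦5, 3↦3, 4↦3, 5↦5, 6↦2]  zeros at y ∈ ∅
  x = 1: [0↦1, 1↦1, 2↦3, 3↦0, 4↦6, 5↦0, 6↦3]  zeros at y ∈ {3, 5}
  x = 2: [0↦1, 1↦0, 2↦1, 3↦4, 4↦2, 5↦2, 6↦4]  zeros at y ∈ {1}
  x = 3: [0↦1, 1↦6, 2↦6, 3↦1, 4↦5, 5↦4, 6↦5]  zeros at y ∈ ∅
  x = 4: [0↦1, 1↦5, 2↦4, 3↦5, 4↦1, 5↦6, 6↦6]  zeros at y ∈ ∅
  x = 5: [0↦1, 1↦4, 2↦2, 3↦2, 4↦4, 5↦1, 6↦0]  zeros at y ∈ {6}
  x = 6: [0↦1, 1↦3, 2↦0, 3↦6, 4↦0, 5↦3, 6↦1]  zeros at y ∈ {2, 4}
Collecting zeros: affine points = {(1, 3), (1, 5), (2, 1), (5, 6), (6, 2), (6, 4)}.
Total count |C(F_7)_aff| = 6.


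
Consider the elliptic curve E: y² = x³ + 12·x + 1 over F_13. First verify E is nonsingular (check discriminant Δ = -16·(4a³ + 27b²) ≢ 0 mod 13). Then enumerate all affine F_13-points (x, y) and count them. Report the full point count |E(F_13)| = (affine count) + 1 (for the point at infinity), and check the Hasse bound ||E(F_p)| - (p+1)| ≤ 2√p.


Affine points = {(0, 1), (0, 12), (1, 1), (1, 12), (3, 5), (3, 8), (4, 3), (4, 10), (5, 2), (5, 11), (6, 4), (6, 9), (7, 5), (7, 8), (10, 4), (10, 9), (12, 1), (12, 12)}; affine count = 18; |E(F_13)| = 19.

Discriminant check: Δ ∝ 4a³ + 27b² = 4·12³ + 27·1² = 4·1728 + 27·1 ≡ 10 (mod 13). Nonzero ⇒ E is nonsingular.
For each x ∈ F_13, compute rhs = x³ + 12·x + 1 mod 13, then count y ∈ F_13 with y² ≡ rhs.
  x = 0: rhs = 1, matching y values: 1, 12 (2 points).
  x = 1: rhs = 1, matching y values: 1, 12 (2 points).
  x = 2: rhs = 7, matching y values: none (0 points).
  x = 3: rhs = 12, matching y values: 5, 8 (2 points).
  x = 4: rhs = 9, matching y values: 3, 10 (2 points).
  x = 5: rhs = 4, matching y values: 2, 11 (2 points).
  x = 6: rhs = 3, matching y values: 4, 9 (2 points).
  x = 7: rhs = 12, matching y values: 5, 8 (2 points).
  x = 8: rhs = 11, matching y values: none (0 points).
  x = 9: rhs = 6, matching y values: none (0 points).
  x = 10: rhs = 3, matching y values: 4, 9 (2 points).
  x = 11: rhs = 8, matching y values: none (0 points).
  x = 12: rhs = 1, matching y values: 1, 12 (2 points).
Total affine count: 18.
Full point count |E(F_13)| = 18 + 1 = 19.
Hasse bound: |19 − (13+1)| = |5| = 5 ≤ 2√13 ≈ 7.2111 ✓.


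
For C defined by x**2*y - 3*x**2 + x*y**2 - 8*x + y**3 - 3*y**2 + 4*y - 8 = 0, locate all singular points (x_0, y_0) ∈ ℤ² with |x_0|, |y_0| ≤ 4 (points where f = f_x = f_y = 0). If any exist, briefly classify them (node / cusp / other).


Singular points: {(-2, 2)}; classification: node.

Compute partial derivatives:
  f_x = 2*x*y - 6*x + y**2 - 8.
  f_y = x**2 + 2*x*y + 3*y**2 - 6*y + 4.
Scan x_0 ∈ {−4, ..., 4}. For each x_0, f_y(x_0, y) is a polynomial in y; find its integer roots y ∈ {−4, ..., 4}, then test f_x and f at those candidates.
  x = -4: f_y(-4, y) = 3*y**2 - 14*y + 20; no integer root y with |y| ≤ 4.
  x = -3: f_y(-3, y) = 3*y**2 - 12*y + 13; no integer root y with |y| ≤ 4.
  x = -2: f_y(-2, y) = 3*y**2 - 10*y + 8; vanishes at y ∈ {2}. (-2, 2): f_x = 0, f = 0 — SINGULAR.
  x = -1: f_y(-1, y) = 3*y**2 - 8*y + 5; vanishes at y ∈ {1}. (-1, 1): f_x = -3 ≠ 0.
  x = 0: f_y(0, y) = 3*y**2 - 6*y + 4; no integer root y with |y| ≤ 4.
  x = 1: f_y(1, y) = 3*y**2 - 4*y + 5; no integer root y with |y| ≤ 4.
  x = 2: f_y(2, y) = 3*y**2 - 2*y + 8; no integer root y with |y| ≤ 4.
  x = 3: f_y(3, y) = 3*y**2 + 13; no integer root y with |y| ≤ 4.
  x = 4: f_y(4, y) = 3*y**2 + 2*y + 20; no integer root y with |y| ≤ 4.
Only singular point on the grid: (-2, 2).
Classify: substitute x = -2 + u, y = 2 + v and expand: f = u**2*v - u**2 + u*v**2 + v**3 + v**2.
No constant or linear terms (consistent with a singular point). Quadratic part: -u**2 + v**2. Cubic part: u**2*v + u*v**2 + v**3.
The quadratic part v**2 - u**2 = (v − u)(v + u) splits into two distinct linear factors, so there are two distinct tangent lines y − 2 = ±(x − -2) — this is a node (ordinary double point).
Classification: node.


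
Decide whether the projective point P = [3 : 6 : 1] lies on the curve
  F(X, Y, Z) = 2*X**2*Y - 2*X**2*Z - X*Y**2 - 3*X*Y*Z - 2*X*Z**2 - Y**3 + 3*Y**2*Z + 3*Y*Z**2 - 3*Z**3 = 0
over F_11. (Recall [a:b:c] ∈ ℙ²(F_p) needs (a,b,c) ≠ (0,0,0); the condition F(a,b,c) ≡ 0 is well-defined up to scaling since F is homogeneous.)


F(3,6,1) ≡ 5 (mod 11); P is NOT on the curve.

Evaluate F(3, 6, 1) term-by-term (mod 11).
  2*X**2*Y ↦ 2·9·6·1 = 108
  -2*X**2*Z ↦ -2·9·1·1 = -18
  -X*Y**2 ↦ -1·3·36·1 = -108
  -3*X*Y*Z ↦ -3·3·6·1 = -54
  -2*X*Z**2 ↦ -2·3·1·1 = -6
  -Y**3 ↦ -1·1·216·1 = -216
  3*Y**2*Z ↦ 3·1·36·1 = 108
  3*Y*Z**2 ↦ 3·1·6·1 = 18
  -3*Z**3 ↦ -3·1·1·1 = -3
Sum: F(3, 6, 1) = (108) + (-18) + (-108) + (-54) + (-6) + (-216) + (108) + (18) + (-3) = -171.
Reducing mod 11: -171 ≡ 5 (mod 11).
Since F(a, b, c) ≡ 5 ≠ 0 (mod 11), P does NOT lie on the curve.


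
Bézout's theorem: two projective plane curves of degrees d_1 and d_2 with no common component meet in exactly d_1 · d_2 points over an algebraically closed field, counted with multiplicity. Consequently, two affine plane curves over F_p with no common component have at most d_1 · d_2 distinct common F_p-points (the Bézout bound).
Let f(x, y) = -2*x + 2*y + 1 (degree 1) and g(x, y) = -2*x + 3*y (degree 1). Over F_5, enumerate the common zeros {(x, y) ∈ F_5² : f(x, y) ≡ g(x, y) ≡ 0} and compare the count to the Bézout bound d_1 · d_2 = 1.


Common zeros: {(4, 1)}; count = 1; Bézout bound = 1.

deg(f) = 1, deg(g) = 1, so Bézout bound = 1.
Scan x ∈ F_5. For each x, list the y ∈ F_5 with f(x, y) ≡ 0 and those with g(x, y) ≡ 0 (mod 5); the common zeros in that column are the intersection.
  x = 0: f ≡ 0 at y ∈ {2}; g ≡ 0 at y ∈ {0}; common: ∅.
  x = 1: f ≡ 0 at y ∈ {3}; g ≡ 0 at y ∈ {4}; common: ∅.
  x = 2: f ≡ 0 at y ∈ {4}; g ≡ 0 at y ∈ {3}; common: ∅.
  x = 3: f ≡ 0 at y ∈ {0}; g ≡ 0 at y ∈ {2}; common: ∅.
  x = 4: f ≡ 0 at y ∈ {1}; g ≡ 0 at y ∈ {1}; common: {1}.
Collecting: common zeros = {(4, 1)}, so the count is 1.
Comparison with the Bézout bound: 1 ≤ 1 = deg(f)·deg(g), as expected for curves with no common component (the bound is attained).


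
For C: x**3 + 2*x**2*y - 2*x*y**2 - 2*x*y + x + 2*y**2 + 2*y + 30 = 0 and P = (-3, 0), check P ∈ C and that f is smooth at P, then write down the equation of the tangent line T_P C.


Tangent line at P: 28*x + 26*y + 84 = 0.

Step 1: f(-3, 0) = 0, so P lies on C.
Step 2: partial derivatives
  f_x(x, y) = 3*x**2 + 4*x*y - 2*y**2 - 2*y + 1, f_y(x, y) = 2*x**2 - 4*x*y - 2*x + 4*y + 2.
  f_x(P) = 28, f_y(P) = 26 (gradient nonzero, so P is smooth).
Step 3: tangent line at P: 28·(x − -3) + 26·(y − 0) = 0.
Expanding: 28*x + 26*y + 84 = 0.


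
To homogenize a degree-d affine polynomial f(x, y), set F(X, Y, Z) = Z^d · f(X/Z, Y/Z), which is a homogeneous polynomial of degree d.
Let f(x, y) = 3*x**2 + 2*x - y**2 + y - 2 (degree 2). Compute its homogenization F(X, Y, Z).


F(X, Y, Z) = 3*X**2 + 2*X*Z - Y**2 + Y*Z - 2*Z**2

deg(f) = 2.
Substitute x = X/Z, y = Y/Z into f, then multiply by Z^2.
  monomial 3·x^2·y^0 ↦ 3·X^2·Y^0·Z^0.
  monomial 2·x^1·y^0 ↦ 2·X^1·Y^0·Z^1.
  monomial -1·x^0·y^2 ↦ -1·X^0·Y^2·Z^0.
  monomial 1·x^0·y^1 ↦ 1·X^0·Y^1·Z^1.
  monomial -2·x^0·y^0 ↦ -2·X^0·Y^0·Z^2.
Collecting: F(X, Y, Z) = 3*X**2 + 2*X*Z - Y**2 + Y*Z - 2*Z**2.


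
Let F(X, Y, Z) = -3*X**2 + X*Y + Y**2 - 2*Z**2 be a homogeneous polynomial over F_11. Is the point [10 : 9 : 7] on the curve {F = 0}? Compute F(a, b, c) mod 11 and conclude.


F(10,9,7) ≡ 4 (mod 11); P is NOT on the curve.

Evaluate F(10, 9, 7) term-by-term (mod 11).
  -3*X**2 ↦ -3·100·1·1 = -300
  X*Y ↦ 1·10·9·1 = 90
  Y**2 ↦ 1·1·81·1 = 81
  -2*Z**2 ↦ -2·1·1·49 = -98
Sum: F(10, 9, 7) = (-300) + (90) + (81) + (-98) = -227.
Reducing mod 11: -227 ≡ 4 (mod 11).
Since F(a, b, c) ≡ 4 ≠ 0 (mod 11), P does NOT lie on the curve.


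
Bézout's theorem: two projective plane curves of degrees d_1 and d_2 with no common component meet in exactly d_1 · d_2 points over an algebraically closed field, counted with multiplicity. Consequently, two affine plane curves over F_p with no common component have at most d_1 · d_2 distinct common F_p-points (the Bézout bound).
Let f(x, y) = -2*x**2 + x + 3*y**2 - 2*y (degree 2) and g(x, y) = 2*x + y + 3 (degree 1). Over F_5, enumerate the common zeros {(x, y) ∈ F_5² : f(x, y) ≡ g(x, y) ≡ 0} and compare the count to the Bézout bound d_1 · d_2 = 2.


Common zeros: {(2, 3)}; count = 1; Bézout bound = 2.

deg(f) = 2, deg(g) = 1, so Bézout bound = 2.
Scan x ∈ F_5. For each x, list the y ∈ F_5 with f(x, y) ≡ 0 and those with g(x, y) ≡ 0 (mod 5); the common zeros in that column are the intersection.
  x = 0: f ≡ 0 at y ∈ {0, 4}; g ≡ 0 at y ∈ {2}; common: ∅.
  x = 1: f ≡ 0 at y ∈ {1, 3}; g ≡ 0 at y ∈ {0}; common: ∅.
  x = 2: f ≡ 0 at y ∈ {1, 3}; g ≡ 0 at y ∈ {3}; common: {3}.
  x = 3: f ≡ 0 at y ∈ {0, 4}; g ≡ 0 at y ∈ {1}; common: ∅.
  x = 4: f ≡ 0 at y ∈ {2}; g ≡ 0 at y ∈ {4}; common: ∅.
Collecting: common zeros = {(2, 3)}, so the count is 1.
Comparison with the Bézout bound: 1 ≤ 2 = deg(f)·deg(g), as expected for curves with no common component (the affine F_5-count falls short of the bound because intersections may lie at infinity, over extension fields, or carry multiplicity).


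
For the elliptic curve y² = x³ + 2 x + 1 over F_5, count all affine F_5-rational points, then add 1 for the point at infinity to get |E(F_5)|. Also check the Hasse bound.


Affine points = {(0, 1), (0, 4), (1, 2), (1, 3), (3, 2), (3, 3)}; affine count = 6; |E(F_5)| = 7.

Discriminant check: Δ ∝ 4a³ + 27b² = 4·2³ + 27·1² = 4·8 + 27·1 ≡ 4 (mod 5). Nonzero ⇒ E is nonsingular.
For each x ∈ F_5, compute rhs = x³ + 2·x + 1 mod 5, then count y ∈ F_5 with y² ≡ rhs.
  x = 0: rhs = 1, matching y values: 1, 4 (2 points).
  x = 1: rhs = 4, matching y values: 2, 3 (2 points).
  x = 2: rhs = 3, matching y values: none (0 points).
  x = 3: rhs = 4, matching y values: 2, 3 (2 points).
  x = 4: rhs = 3, matching y values: none (0 points).
Total affine count: 6.
Full point count |E(F_5)| = 6 + 1 = 7.
Hasse bound: |7 − (5+1)| = |1| = 1 ≤ 2√5 ≈ 4.4721 ✓.


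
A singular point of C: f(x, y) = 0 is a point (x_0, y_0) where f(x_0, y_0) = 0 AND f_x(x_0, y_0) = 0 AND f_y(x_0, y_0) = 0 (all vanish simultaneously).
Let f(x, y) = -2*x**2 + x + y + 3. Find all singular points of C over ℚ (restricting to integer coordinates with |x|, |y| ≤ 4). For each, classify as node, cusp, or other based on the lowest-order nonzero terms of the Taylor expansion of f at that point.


No singular points in the scanned grid; C is smooth there.

Compute partial derivatives:
  f_x = 1 - 4*x.
  f_y = 1.
f_y = 1 is a nonzero constant, so f_y never vanishes: no point (x, y) can satisfy f = f_x = f_y = 0. In particular no (x, y) ∈ {−4, ..., 4}² is singular; the curve is smooth.


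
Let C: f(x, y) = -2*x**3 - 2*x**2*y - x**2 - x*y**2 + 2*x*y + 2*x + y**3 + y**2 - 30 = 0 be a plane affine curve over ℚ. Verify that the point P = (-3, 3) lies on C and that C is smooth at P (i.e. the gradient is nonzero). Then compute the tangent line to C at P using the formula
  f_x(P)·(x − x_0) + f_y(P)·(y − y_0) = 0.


Tangent line at P: -13*x + 27*y - 120 = 0.

Step 1: f(-3, 3) = 0, so P lies on C.
Step 2: partial derivatives
  f_x(x, y) = -6*x**2 - 4*x*y - 2*x - y**2 + 2*y + 2, f_y(x, y) = -2*x**2 - 2*x*y + 2*x + 3*y**2 + 2*y.
  f_x(P) = -13, f_y(P) = 27 (gradient nonzero, so P is smooth).
Step 3: tangent line at P: -13·(x − -3) + 27·(y − 3) = 0.
Expanding: -13*x + 27*y - 120 = 0.


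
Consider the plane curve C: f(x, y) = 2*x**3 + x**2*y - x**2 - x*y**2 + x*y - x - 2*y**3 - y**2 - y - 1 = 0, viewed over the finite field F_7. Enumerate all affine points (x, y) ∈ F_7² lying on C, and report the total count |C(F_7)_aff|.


Affine F_7-points: {(1, 3), (2, 4), (3, 6), (4, 1), (6, 2), (6, 6)}; count = 6.

For each of the 49 pairs (x, y) ∈ F_7², evaluate f(x, y) mod 7. Record the zeros.
  x = 0: [0↦6, 1↦2, 2↦5, 3↦3, 4↦5, 5↦6, 6↦1]  zeros at y ∈ ∅
  x = 1: [0↦6, 1↦3, 2↦5, 3↦0, 4↦4, 5↦5, 6↦5]  zeros at y ∈ {3}
  x = 2: [0↦2, 1↦2, 2↦5, 3↦6, 4↦0, 5↦3, 6↦3]  zeros at y ∈ {4}
  x = 3: [0↦6, 1↦4, 2↦3, 3↦5, 4↦5, 5↦5, 6↦0]  zeros at y ∈ {6}
  x = 4: [0↦2, 1↦0, 2↦4, 3↦2, 4↦3, 5↦2, 6↦1]  zeros at y ∈ {1}
  x = 5: [0↦2, 1↦2, 2↦6, 3↦2, 4↦6, 5↦6, 6↦4]  zeros at y ∈ ∅
  x = 6: [0↦4, 1↦1, 2↦0, 3↦3, 4↦5, 5↦1, 6↦0]  zeros at y ∈ {2, 6}
Collecting zeros: affine points = {(1, 3), (2, 4), (3, 6), (4, 1), (6, 2), (6, 6)}.
Total count |C(F_7)_aff| = 6.


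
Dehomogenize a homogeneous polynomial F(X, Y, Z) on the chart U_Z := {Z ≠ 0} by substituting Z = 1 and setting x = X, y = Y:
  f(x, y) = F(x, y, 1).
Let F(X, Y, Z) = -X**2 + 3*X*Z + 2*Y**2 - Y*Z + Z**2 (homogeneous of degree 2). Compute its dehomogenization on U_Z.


f(x, y) = -x**2 + 3*x + 2*y**2 - y + 1

On U_Z we set Z = 1. Each monomial c·X^i·Y^j·Z^k in F becomes c·x^i·y^j·1^k = c·x^i·y^j.
Substituting Z = 1: F(X, Y, 1) = -x**2 + 3*x + 2*y**2 - y + 1.
Note: deg(f) ≤ deg(F) = 2; strict inequality happens when F is divisible by Z (lost terms).


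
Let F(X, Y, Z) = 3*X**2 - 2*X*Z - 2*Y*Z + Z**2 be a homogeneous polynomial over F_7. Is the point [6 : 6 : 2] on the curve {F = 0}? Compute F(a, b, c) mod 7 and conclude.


F(6,6,2) ≡ 1 (mod 7); P is NOT on the curve.

Evaluate F(6, 6, 2) term-by-term (mod 7).
  3*X**2 ↦ 3·36·1·1 = 108
  -2*X*Z ↦ -2·6·1·2 = -24
  -2*Y*Z ↦ -2·1·6·2 = -24
  Z**2 ↦ 1·1·1·4 = 4
Sum: F(6, 6, 2) = (108) + (-24) + (-24) + (4) = 64.
Reducing mod 7: 64 ≡ 1 (mod 7).
Since F(a, b, c) ≡ 1 ≠ 0 (mod 7), P does NOT lie on the curve.


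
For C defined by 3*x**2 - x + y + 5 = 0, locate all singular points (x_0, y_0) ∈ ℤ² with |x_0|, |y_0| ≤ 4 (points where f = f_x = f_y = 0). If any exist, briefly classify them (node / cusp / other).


No singular points in the scanned grid; C is smooth there.

Compute partial derivatives:
  f_x = 6*x - 1.
  f_y = 1.
f_y = 1 is a nonzero constant, so f_y never vanishes: no point (x, y) can satisfy f = f_x = f_y = 0. In particular no (x, y) ∈ {−4, ..., 4}² is singular; the curve is smooth.


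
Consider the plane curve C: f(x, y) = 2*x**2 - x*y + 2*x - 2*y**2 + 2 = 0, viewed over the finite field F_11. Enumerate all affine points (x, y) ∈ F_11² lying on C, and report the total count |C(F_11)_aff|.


Affine F_11-points: {(0, 1), (0, 10), (1, 7), (1, 9), (4, 10), (5, 1), (5, 2), (6, 2), (6, 6), (7, 6), (7, 7), (8, 9)}; count = 12.

For each of the 121 pairs (x, y) ∈ F_11², evaluate f(x, y) mod 11. Record the zeros.
  x = 0: [0↦2, 1↦0, 2↦5, 3↦6, 4↦3, 5↦7, 6↦7, 7↦3, 8↦6, 9↦5, 10↦0]  zeros at y ∈ {1, 10}
  x = 1: [0↦6, 1↦3, 2↦7, 3↦7, 4↦3, 5↦6, 6↦5, 7↦0, 8↦2, 9↦0, 10↦5]  zeros at y ∈ {7, 9}
  x = 2: [0↦3, 1↦10, 2↦2, 3↦1, 4↦7, 5↦9, 6↦7, 7↦1, 8↦2, 9↦10, 10↦3]  zeros at y ∈ ∅
  x = 3: [0↦4, 1↦10, 2↦1, 3↦10, 4↦4, 5↦5, 6↦2, 7↦6, 8↦6, 9↦2, 10↦5]  zeros at y ∈ ∅
  x = 4: [0↦9, 1↦3, 2↦4, 3↦1, 4↦5, 5↦5, 6↦1, 7↦4, 8↦3, 9↦9, 10↦0]  zeros at y ∈ {10}
  x = 5: [0↦7, 1↦0, 2↦0, 3↦7, 4↦10, 5↦9, 6↦4, 7↦6, 8↦4, 9↦9, 10↦10]  zeros at y ∈ {1, 2}
  x = 6: [0↦9, 1↦1, 2↦0, 3↦6, 4↦8, 5↦6, 6↦0, 7↦1, 8↦9, 9↦2, 10↦2]  zeros at y ∈ {2, 6}
  x = 7: [0↦4, 1↦6, 2↦4, 3↦9, 4↦10, 5↦7, 6↦0, 7↦0, 8↦7, 9↦10, 10↦9]  zeros at y ∈ {6, 7}
  x = 8: [0↦3, 1↦4, 2↦1, 3↦5, 4↦5, 5↦1, 6↦4, 7↦3, 8↦9, 9↦0, 10↦9]  zeros at y ∈ {9}
  x = 9: [0↦6, 1↦6, 2↦2, 3↦5, 4↦4, 5↦10, 6↦1, 7↦10, 8↦4, 9↦5, 10↦2]  zeros at y ∈ ∅
  x = 10: [0↦2, 1↦1, 2↦7, 3↦9, 4↦7, 5↦1, 6↦2, 7↦10, 8↦3, 9↦3, 10↦10]  zeros at y ∈ ∅
Collecting zeros: affine points = {(0, 1), (0, 10), (1, 7), (1, 9), (4, 10), (5, 1), (5, 2), (6, 2), (6, 6), (7, 6), (7, 7), (8, 9)}.
Total count |C(F_11)_aff| = 12.


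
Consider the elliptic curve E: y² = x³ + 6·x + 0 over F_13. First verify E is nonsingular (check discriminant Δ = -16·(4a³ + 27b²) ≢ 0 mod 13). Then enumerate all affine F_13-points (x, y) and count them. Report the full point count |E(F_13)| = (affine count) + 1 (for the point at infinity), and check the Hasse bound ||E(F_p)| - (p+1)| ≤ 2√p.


Affine points = {(0, 0), (4, 6), (4, 7), (5, 5), (5, 8), (8, 1), (8, 12), (9, 4), (9, 9)}; affine count = 9; |E(F_13)| = 10.

Discriminant check: Δ ∝ 4a³ + 27b² = 4·6³ + 27·0² = 4·216 + 27·0 ≡ 6 (mod 13). Nonzero ⇒ E is nonsingular.
For each x ∈ F_13, compute rhs = x³ + 6·x + 0 mod 13, then count y ∈ F_13 with y² ≡ rhs.
  x = 0: rhs = 0, matching y values: 0 (1 points).
  x = 1: rhs = 7, matching y values: none (0 points).
  x = 2: rhs = 7, matching y values: none (0 points).
  x = 3: rhs = 6, matching y values: none (0 points).
  x = 4: rhs = 10, matching y values: 6, 7 (2 points).
  x = 5: rhs = 12, matching y values: 5, 8 (2 points).
  x = 6: rhs = 5, matching y values: none (0 points).
  x = 7: rhs = 8, matching y values: none (0 points).
  x = 8: rhs = 1, matching y values: 1, 12 (2 points).
  x = 9: rhs = 3, matching y values: 4, 9 (2 points).
  x = 10: rhs = 7, matching y values: none (0 points).
  x = 11: rhs = 6, matching y values: none (0 points).
  x = 12: rhs = 6, matching y values: none (0 points).
Total affine count: 9.
Full point count |E(F_13)| = 9 + 1 = 10.
Hasse bound: |10 − (13+1)| = |-4| = 4 ≤ 2√13 ≈ 7.2111 ✓.


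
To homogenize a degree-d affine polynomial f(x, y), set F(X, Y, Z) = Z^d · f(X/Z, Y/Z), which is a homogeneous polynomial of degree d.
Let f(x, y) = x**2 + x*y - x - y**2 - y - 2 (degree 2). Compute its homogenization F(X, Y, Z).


F(X, Y, Z) = X**2 + X*Y - X*Z - Y**2 - Y*Z - 2*Z**2

deg(f) = 2.
Substitute x = X/Z, y = Y/Z into f, then multiply by Z^2.
  monomial 1·x^2·y^0 ↦ 1·X^2·Y^0·Z^0.
  monomial 1·x^1·y^1 ↦ 1·X^1·Y^1·Z^0.
  monomial -1·x^1·y^0 ↦ -1·X^1·Y^0·Z^1.
  monomial -1·x^0·y^2 ↦ -1·X^0·Y^2·Z^0.
  monomial -1·x^0·y^1 ↦ -1·X^0·Y^1·Z^1.
  monomial -2·x^0·y^0 ↦ -2·X^0·Y^0·Z^2.
Collecting: F(X, Y, Z) = X**2 + X*Y - X*Z - Y**2 - Y*Z - 2*Z**2.


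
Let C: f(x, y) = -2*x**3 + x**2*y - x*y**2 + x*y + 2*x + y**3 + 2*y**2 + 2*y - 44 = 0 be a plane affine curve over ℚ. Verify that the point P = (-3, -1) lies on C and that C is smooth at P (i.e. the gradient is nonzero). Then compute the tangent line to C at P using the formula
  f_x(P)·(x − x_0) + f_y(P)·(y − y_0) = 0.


Tangent line at P: -48*x + y - 143 = 0.

Step 1: f(-3, -1) = 0, so P lies on C.
Step 2: partial derivatives
  f_x(x, y) = -6*x**2 + 2*x*y - y**2 + y + 2, f_y(x, y) = x**2 - 2*x*y + x + 3*y**2 + 4*y + 2.
  f_x(P) = -48, f_y(P) = 1 (gradient nonzero, so P is smooth).
Step 3: tangent line at P: -48·(x − -3) + 1·(y − -1) = 0.
Expanding: -48*x + y - 143 = 0.


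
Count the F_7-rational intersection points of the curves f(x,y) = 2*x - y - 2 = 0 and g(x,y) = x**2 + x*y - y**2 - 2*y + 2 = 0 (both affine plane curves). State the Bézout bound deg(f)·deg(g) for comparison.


Common zeros: ∅; count = 0; Bézout bound = 2.

deg(f) = 1, deg(g) = 2, so Bézout bound = 2.
Scan x ∈ F_7. For each x, list the y ∈ F_7 with f(x, y) ≡ 0 and those with g(x, y) ≡ 0 (mod 7); the common zeros in that column are the intersection.
  x = 0: f ≡ 0 at y ∈ {5}; g ≡ 0 at y ∈ ∅; common: ∅.
  x = 1: f ≡ 0 at y ∈ {0}; g ≡ 0 at y ∈ ∅; common: ∅.
  x = 2: f ≡ 0 at y ∈ {2}; g ≡ 0 at y ∈ ∅; common: ∅.
  x = 3: f ≡ 0 at y ∈ {4}; g ≡ 0 at y ∈ ∅; common: ∅.
  x = 4: f ≡ 0 at y ∈ {6}; g ≡ 0 at y ∈ ∅; common: ∅.
  x = 5: f ≡ 0 at y ∈ {1}; g ≡ 0 at y ∈ ∅; common: ∅.
  x = 6: f ≡ 0 at y ∈ {3}; g ≡ 0 at y ∈ {2}; common: ∅.
Collecting: common zeros = ∅, so the count is 0.
Comparison with the Bézout bound: 0 ≤ 2 = deg(f)·deg(g), as expected for curves with no common component (the affine F_7-count falls short of the bound because intersections may lie at infinity, over extension fields, or carry multiplicity).


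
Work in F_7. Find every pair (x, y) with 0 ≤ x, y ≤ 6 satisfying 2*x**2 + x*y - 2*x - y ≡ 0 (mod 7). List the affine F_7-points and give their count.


Affine F_7-points: {(0, 0), (1, 0), (1, 1), (1, 2), (1, 3), (1, 4), (1, 5), (1, 6), (2, 3), (3, 1), (4, 6), (5, 4), (6, 2)}; count = 13.

For each of the 49 pairs (x, y) ∈ F_7², evaluate f(x, y) mod 7. Record the zeros.
  x = 0: [0↦0, 1↦6, 2↦5, 3↦4, 4↦3, 5↦2, 6↦1]  zeros at y ∈ {0}
  x = 1: [0↦0, 1↦0, 2↦0, 3↦0, 4↦0, 5↦0, 6↦0]  zeros at y ∈ {0, 1, 2, 3, 4, 5, 6}
  x = 2: [0↦4, 1↦5, 2↦6, 3↦0, 4↦1, 5↦2, 6↦3]  zeros at y ∈ {3}
  x = 3: [0↦5, 1↦0, 2↦2, 3↦4, 4↦6, 5↦1, 6↦3]  zeros at y ∈ {1}
  x = 4: [0↦3, 1↦6, 2↦2, 3↦5, 4↦1, 5↦4, 6↦0]  zeros at y ∈ {6}
  x = 5: [0↦5, 1↦2, 2↦6, 3↦3, 4↦0, 5↦4, 6↦1]  zeros at y ∈ {4}
  x = 6: [0↦4, 1↦2, 2↦0, 3↦5, 4↦3, 5↦1, 6↦6]  zeros at y ∈ {2}
Collecting zeros: affine points = {(0, 0), (1, 0), (1, 1), (1, 2), (1, 3), (1, 4), (1, 5), (1, 6), (2, 3), (3, 1), (4, 6), (5, 4), (6, 2)}.
Total count |C(F_7)_aff| = 13.


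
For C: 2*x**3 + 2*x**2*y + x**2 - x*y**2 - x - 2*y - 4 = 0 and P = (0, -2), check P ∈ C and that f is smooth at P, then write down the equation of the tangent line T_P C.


Tangent line at P: -5*x - 2*y - 4 = 0.

Step 1: f(0, -2) = 0, so P lies on C.
Step 2: partial derivatives
  f_x(x, y) = 6*x**2 + 4*x*y + 2*x - y**2 - 1, f_y(x, y) = 2*x**2 - 2*x*y - 2.
  f_x(P) = -5, f_y(P) = -2 (gradient nonzero, so P is smooth).
Step 3: tangent line at P: -5·(x − 0) + -2·(y − -2) = 0.
Expanding: -5*x - 2*y - 4 = 0.


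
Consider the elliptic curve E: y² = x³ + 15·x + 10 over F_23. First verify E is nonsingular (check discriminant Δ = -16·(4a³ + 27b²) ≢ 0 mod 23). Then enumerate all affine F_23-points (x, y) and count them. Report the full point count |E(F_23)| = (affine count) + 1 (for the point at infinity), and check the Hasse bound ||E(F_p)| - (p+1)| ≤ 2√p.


Affine points = {(1, 7), (1, 16), (2, 5), (2, 18), (3, 6), (3, 17), (5, 7), (5, 16), (9, 0), (12, 3), (12, 20), (17, 7), (17, 16), (19, 1), (19, 22), (21, 8), (21, 15)}; affine count = 17; |E(F_23)| = 18.

Discriminant check: Δ ∝ 4a³ + 27b² = 4·15³ + 27·10² = 4·3375 + 27·100 ≡ 8 (mod 23). Nonzero ⇒ E is nonsingular.
For each x ∈ F_23, compute rhs = x³ + 15·x + 10 mod 23, then count y ∈ F_23 with y² ≡ rhs.
  x = 0: rhs = 10, matching y values: none (0 points).
  x = 1: rhs = 3, matching y values: 7, 16 (2 points).
  x = 2: rhs = 2, matching y values: 5, 18 (2 points).
  x = 3: rhs = 13, matching y values: 6, 17 (2 points).
  x = 4: rhs = 19, matching y values: none (0 points).
  x = 5: rhs = 3, matching y values: 7, 16 (2 points).
  x = 6: rhs = 17, matching y values: none (0 points).
  x = 7: rhs = 21, matching y values: none (0 points).
  x = 8: rhs = 21, matching y values: none (0 points).
  x = 9: rhs = 0, matching y values: 0 (1 points).
  x = 10: rhs = 10, matching y values: none (0 points).
  x = 11: rhs = 11, matching y values: none (0 points).
  x = 12: rhs = 9, matching y values: 3, 20 (2 points).
  x = 13: rhs = 10, matching y values: none (0 points).
  x = 14: rhs = 20, matching y values: none (0 points).
  x = 15: rhs = 22, matching y values: none (0 points).
  x = 16: rhs = 22, matching y values: none (0 points).
  x = 17: rhs = 3, matching y values: 7, 16 (2 points).
  x = 18: rhs = 17, matching y values: none (0 points).
  x = 19: rhs = 1, matching y values: 1, 22 (2 points).
  x = 20: rhs = 7, matching y values: none (0 points).
  x = 21: rhs = 18, matching y values: 8, 15 (2 points).
  x = 22: rhs = 17, matching y values: none (0 points).
Total affine count: 17.
Full point count |E(F_23)| = 17 + 1 = 18.
Hasse bound: |18 − (23+1)| = |-6| = 6 ≤ 2√23 ≈ 9.5917 ✓.


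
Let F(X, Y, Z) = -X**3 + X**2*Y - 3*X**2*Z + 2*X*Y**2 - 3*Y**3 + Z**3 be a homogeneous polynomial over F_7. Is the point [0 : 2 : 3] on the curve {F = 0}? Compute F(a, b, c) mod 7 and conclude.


F(0,2,3) ≡ 3 (mod 7); P is NOT on the curve.

Evaluate F(0, 2, 3) term-by-term (mod 7).
  -X**3 ↦ -1·0·1·1 = 0
  X**2*Y ↦ 1·0·2·1 = 0
  -3*X**2*Z ↦ -3·0·1·3 = 0
  2*X*Y**2 ↦ 2·0·4·1 = 0
  -3*Y**3 ↦ -3·1·8·1 = -24
  Z**3 ↦ 1·1·1·27 = 27
Sum: F(0, 2, 3) = (0) + (0) + (0) + (0) + (-24) + (27) = 3.
Reducing mod 7: 3 ≡ 3 (mod 7).
Since F(a, b, c) ≡ 3 ≠ 0 (mod 7), P does NOT lie on the curve.


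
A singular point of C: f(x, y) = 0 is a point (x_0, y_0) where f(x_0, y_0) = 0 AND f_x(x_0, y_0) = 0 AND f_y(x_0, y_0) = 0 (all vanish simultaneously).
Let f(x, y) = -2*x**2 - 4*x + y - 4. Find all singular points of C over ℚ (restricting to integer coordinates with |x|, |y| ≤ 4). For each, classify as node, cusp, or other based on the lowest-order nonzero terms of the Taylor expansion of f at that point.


No singular points in the scanned grid; C is smooth there.

Compute partial derivatives:
  f_x = -4*x - 4.
  f_y = 1.
f_y = 1 is a nonzero constant, so f_y never vanishes: no point (x, y) can satisfy f = f_x = f_y = 0. In particular no (x, y) ∈ {−4, ..., 4}² is singular; the curve is smooth.


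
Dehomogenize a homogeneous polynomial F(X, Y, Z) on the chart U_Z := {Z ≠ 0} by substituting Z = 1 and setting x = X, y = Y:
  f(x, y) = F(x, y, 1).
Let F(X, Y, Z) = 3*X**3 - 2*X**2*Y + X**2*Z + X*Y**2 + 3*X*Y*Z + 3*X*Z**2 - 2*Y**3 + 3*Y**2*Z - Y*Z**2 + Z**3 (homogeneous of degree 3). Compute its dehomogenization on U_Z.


f(x, y) = 3*x**3 - 2*x**2*y + x**2 + x*y**2 + 3*x*y + 3*x - 2*y**3 + 3*y**2 - y + 1

On U_Z we set Z = 1. Each monomial c·X^i·Y^j·Z^k in F becomes c·x^i·y^j·1^k = c·x^i·y^j.
Substituting Z = 1: F(X, Y, 1) = 3*x**3 - 2*x**2*y + x**2 + x*y**2 + 3*x*y + 3*x - 2*y**3 + 3*y**2 - y + 1.
Note: deg(f) ≤ deg(F) = 3; strict inequality happens when F is divisible by Z (lost terms).


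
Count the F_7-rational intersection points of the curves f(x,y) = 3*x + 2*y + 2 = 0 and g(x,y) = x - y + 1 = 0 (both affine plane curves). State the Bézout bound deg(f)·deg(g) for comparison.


Common zeros: {(2, 3)}; count = 1; Bézout bound = 1.

deg(f) = 1, deg(g) = 1, so Bézout bound = 1.
Scan x ∈ F_7. For each x, list the y ∈ F_7 with f(x, y) ≡ 0 and those with g(x, y) ≡ 0 (mod 7); the common zeros in that column are the intersection.
  x = 0: f ≡ 0 at y ∈ {6}; g ≡ 0 at y ∈ {1}; common: ∅.
  x = 1: f ≡ 0 at y ∈ {1}; g ≡ 0 at y ∈ {2}; common: ∅.
  x = 2: f ≡ 0 at y ∈ {3}; g ≡ 0 at y ∈ {3}; common: {3}.
  x = 3: f ≡ 0 at y ∈ {5}; g ≡ 0 at y ∈ {4}; common: ∅.
  x = 4: f ≡ 0 at y ∈ {0}; g ≡ 0 at y ∈ {5}; common: ∅.
  x = 5: f ≡ 0 at y ∈ {2}; g ≡ 0 at y ∈ {6}; common: ∅.
  x = 6: f ≡ 0 at y ∈ {4}; g ≡ 0 at y ∈ {0}; common: ∅.
Collecting: common zeros = {(2, 3)}, so the count is 1.
Comparison with the Bézout bound: 1 ≤ 1 = deg(f)·deg(g), as expected for curves with no common component (the bound is attained).


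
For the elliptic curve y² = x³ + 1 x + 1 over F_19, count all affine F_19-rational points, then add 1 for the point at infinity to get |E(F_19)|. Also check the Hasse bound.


Affine points = {(0, 1), (0, 18), (2, 7), (2, 12), (5, 6), (5, 13), (7, 3), (7, 16), (9, 6), (9, 13), (10, 2), (10, 17), (13, 8), (13, 11), (14, 2), (14, 17), (15, 3), (15, 16), (16, 3), (16, 16)}; affine count = 20; |E(F_19)| = 21.

Discriminant check: Δ ∝ 4a³ + 27b² = 4·1³ + 27·1² = 4·1 + 27·1 ≡ 12 (mod 19). Nonzero ⇒ E is nonsingular.
For each x ∈ F_19, compute rhs = x³ + 1·x + 1 mod 19, then count y ∈ F_19 with y² ≡ rhs.
  x = 0: rhs = 1, matching y values: 1, 18 (2 points).
  x = 1: rhs = 3, matching y values: none (0 points).
  x = 2: rhs = 11, matching y values: 7, 12 (2 points).
  x = 3: rhs = 12, matching y values: none (0 points).
  x = 4: rhs = 12, matching y values: none (0 points).
  x = 5: rhs = 17, matching y values: 6, 13 (2 points).
  x = 6: rhs = 14, matching y values: none (0 points).
  x = 7: rhs = 9, matching y values: 3, 16 (2 points).
  x = 8: rhs = 8, matching y values: none (0 points).
  x = 9: rhs = 17, matching y values: 6, 13 (2 points).
  x = 10: rhs = 4, matching y values: 2, 17 (2 points).
  x = 11: rhs = 13, matching y values: none (0 points).
  x = 12: rhs = 12, matching y values: none (0 points).
  x = 13: rhs = 7, matching y values: 8, 11 (2 points).
  x = 14: rhs = 4, matching y values: 2, 17 (2 points).
  x = 15: rhs = 9, matching y values: 3, 16 (2 points).
  x = 16: rhs = 9, matching y values: 3, 16 (2 points).
  x = 17: rhs = 10, matching y values: none (0 points).
  x = 18: rhs = 18, matching y values: none (0 points).
Total affine count: 20.
Full point count |E(F_19)| = 20 + 1 = 21.
Hasse bound: |21 − (19+1)| = |1| = 1 ≤ 2√19 ≈ 8.7178 ✓.


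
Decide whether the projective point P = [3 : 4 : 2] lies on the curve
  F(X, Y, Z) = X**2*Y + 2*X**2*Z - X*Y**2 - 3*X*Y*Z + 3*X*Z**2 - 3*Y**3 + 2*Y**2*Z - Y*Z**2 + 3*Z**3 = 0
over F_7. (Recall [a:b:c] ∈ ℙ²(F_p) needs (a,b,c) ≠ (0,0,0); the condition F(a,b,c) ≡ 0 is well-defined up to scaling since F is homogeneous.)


F(3,4,2) ≡ 1 (mod 7); P is NOT on the curve.

Evaluate F(3, 4, 2) term-by-term (mod 7).
  X**2*Y ↦ 1·9·4·1 = 36
  2*X**2*Z ↦ 2·9·1·2 = 36
  -X*Y**2 ↦ -1·3·16·1 = -48
  -3*X*Y*Z ↦ -3·3·4·2 = -72
  3*X*Z**2 ↦ 3·3·1·4 = 36
  -3*Y**3 ↦ -3·1·64·1 = -192
  2*Y**2*Z ↦ 2·1·16·2 = 64
  -Y*Z**2 ↦ -1·1·4·4 = -16
  3*Z**3 ↦ 3·1·1·8 = 24
Sum: F(3, 4, 2) = (36) + (36) + (-48) + (-72) + (36) + (-192) + (64) + (-16) + (24) = -132.
Reducing mod 7: -132 ≡ 1 (mod 7).
Since F(a, b, c) ≡ 1 ≠ 0 (mod 7), P does NOT lie on the curve.


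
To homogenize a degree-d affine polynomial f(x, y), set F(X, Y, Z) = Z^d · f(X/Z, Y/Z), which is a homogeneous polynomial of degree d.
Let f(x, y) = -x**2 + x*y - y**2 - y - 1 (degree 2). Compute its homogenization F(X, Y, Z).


F(X, Y, Z) = -X**2 + X*Y - Y**2 - Y*Z - Z**2

deg(f) = 2.
Substitute x = X/Z, y = Y/Z into f, then multiply by Z^2.
  monomial -1·x^2·y^0 ↦ -1·X^2·Y^0·Z^0.
  monomial 1·x^1·y^1 ↦ 1·X^1·Y^1·Z^0.
  monomial -1·x^0·y^2 ↦ -1·X^0·Y^2·Z^0.
  monomial -1·x^0·y^1 ↦ -1·X^0·Y^1·Z^1.
  monomial -1·x^0·y^0 ↦ -1·X^0·Y^0·Z^2.
Collecting: F(X, Y, Z) = -X**2 + X*Y - Y**2 - Y*Z - Z**2.


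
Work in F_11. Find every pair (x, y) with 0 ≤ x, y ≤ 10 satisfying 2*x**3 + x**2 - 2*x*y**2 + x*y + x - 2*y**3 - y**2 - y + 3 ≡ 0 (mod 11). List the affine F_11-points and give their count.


Affine F_11-points: {(1, 9), (3, 7), (4, 1), (5, 2), (7, 10), (8, 3), (8, 8), (9, 0), (10, 6)}; count = 9.

For each of the 121 pairs (x, y) ∈ F_11², evaluate f(x, y) mod 11. Record the zeros.
  x = 0: [0↦3, 1↦10, 2↦3, 3↦3, 4↦9, 5↦9, 6↦2, 7↦9, 8↦7, 9↦6, 10↦5]  zeros at y ∈ ∅
  x = 1: [0↦7, 1↦2, 2↦1, 3↦3, 4↦7, 5↦1, 6↦6, 7↦10, 8↦1, 9↦0, 10↦6]  zeros at y ∈ {9}
  x = 2: [0↦3, 1↦8, 2↦2, 3↦6, 4↦8, 5↦7, 6↦2, 7↦3, 8↦9, 9↦8, 10↦10]  zeros at y ∈ ∅
  x = 3: [0↦3, 1↦7, 2↦7, 3↦2, 4↦2, 5↦6, 6↦2, 7↦0, 8↦10, 9↦9, 10↦7]  zeros at y ∈ {7}
  x = 4: [0↦8, 1↦0, 2↦6, 3↦3, 4↦1, 5↦10, 6↦7, 7↦2, 8↦5, 9↦4, 10↦9]  zeros at y ∈ {1}
  x = 5: [0↦8, 1↦10, 2↦0, 3↦10, 4↦6, 5↦9, 6↦7, 7↦10, 8↦6, 9↦5, 10↦6]  zeros at y ∈ {2}
  x = 6: [0↦4, 1↦5, 2↦1, 3↦2, 4↦7, 5↦4, 6↦3, 7↦3, 8↦3, 9↦2, 10↦10]  zeros at y ∈ ∅
  x = 7: [0↦8, 1↦8, 2↦10, 3↦2, 4↦5, 5↦7, 6↦7, 7↦4, 8↦8, 9↦7, 10↦0]  zeros at y ∈ {10}
  x = 8: [0↦10, 1↦9, 2↦6, 3↦0, 4↦1, 5↦8, 6↦9, 7↦3, 8↦0, 9↦10, 10↦10]  zeros at y ∈ {3, 8}
  x = 9: [0↦0, 1↦9, 2↦1, 3↦8, 4↦7, 5↦8, 6↦10, 7↦1, 8↦2, 9↦1, 10↦8]  zeros at y ∈ {0}
  x = 10: [0↦1, 1↦9, 2↦7, 3↦5, 4↦2, 5↦8, 6↦0, 7↦10, 8↦4, 9↦3, 10↦6]  zeros at y ∈ {6}
Collecting zeros: affine points = {(1, 9), (3, 7), (4, 1), (5, 2), (7, 10), (8, 3), (8, 8), (9, 0), (10, 6)}.
Total count |C(F_11)_aff| = 9.


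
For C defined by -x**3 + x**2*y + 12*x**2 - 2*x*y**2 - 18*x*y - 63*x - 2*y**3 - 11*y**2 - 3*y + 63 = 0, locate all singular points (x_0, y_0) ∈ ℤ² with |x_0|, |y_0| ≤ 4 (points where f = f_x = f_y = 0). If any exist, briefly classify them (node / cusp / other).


Singular points: {(3, -3)}; classification: cusp.

Compute partial derivatives:
  f_x = -3*x**2 + 2*x*y + 24*x - 2*y**2 - 18*y - 63.
  f_y = x**2 - 4*x*y - 18*x - 6*y**2 - 22*y - 3.
Scan x_0 ∈ {−4, ..., 4}. For each x_0, f_y(x_0, y) is a polynomial in y; find its integer roots y ∈ {−4, ..., 4}, then test f_x and f at those candidates.
  x = -4: f_y(-4, y) = -6*y**2 - 6*y + 85; no integer root y with |y| ≤ 4.
  x = -3: f_y(-3, y) = -6*y**2 - 10*y + 60; no integer root y with |y| ≤ 4.
  x = -2: f_y(-2, y) = -6*y**2 - 14*y + 37; no integer root y with |y| ≤ 4.
  x = -1: f_y(-1, y) = -6*y**2 - 18*y + 16; no integer root y with |y| ≤ 4.
  x = 0: f_y(0, y) = -6*y**2 - 22*y - 3; no integer root y with |y| ≤ 4.
  x = 1: f_y(1, y) = -6*y**2 - 26*y - 20; vanishes at y ∈ {-1}. (1, -1): f_x = -28 ≠ 0.
  x = 2: f_y(2, y) = -6*y**2 - 30*y - 35; no integer root y with |y| ≤ 4.
  x = 3: f_y(3, y) = -6*y**2 - 34*y - 48; vanishes at y ∈ {-3}. (3, -3): f_x = 0, f = 0 — SINGULAR.
  x = 4: f_y(4, y) = -6*y**2 - 38*y - 59; no integer root y with |y| ≤ 4.
Only singular point on the grid: (3, -3).
Classify: substitute x = 3 + u, y = -3 + v and expand: f = -u**3 + u**2*v - 2*u*v**2 - 2*v**3 + v**2.
No constant or linear terms (consistent with a singular point). Quadratic part: v**2. Cubic part: -u**3 + u**2*v - 2*u*v**2 - 2*v**3.
The quadratic part v**2 is a perfect square, so there is a single (double) tangent line v = 0, i.e. y = -3. Restricting the cubic part to that line (v = 0) leaves -u**3 ≠ 0, so f is not divisible by v and the branch is v² ≈ u**3 to lowest order — this is a cusp.
Classification: cusp.


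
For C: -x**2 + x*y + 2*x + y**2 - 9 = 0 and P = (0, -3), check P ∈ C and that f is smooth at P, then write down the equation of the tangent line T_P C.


Tangent line at P: -x - 6*y - 18 = 0.

Step 1: f(0, -3) = 0, so P lies on C.
Step 2: partial derivatives
  f_x(x, y) = -2*x + y + 2, f_y(x, y) = x + 2*y.
  f_x(P) = -1, f_y(P) = -6 (gradient nonzero, so P is smooth).
Step 3: tangent line at P: -1·(x − 0) + -6·(y − -3) = 0.
Expanding: -x - 6*y - 18 = 0.


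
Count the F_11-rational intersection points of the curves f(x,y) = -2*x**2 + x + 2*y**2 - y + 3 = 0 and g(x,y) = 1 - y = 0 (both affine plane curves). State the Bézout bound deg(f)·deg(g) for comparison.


Common zeros: {(3, 1)}; count = 1; Bézout bound = 2.

deg(f) = 2, deg(g) = 1, so Bézout bound = 2.
Scan x ∈ F_11. For each x, list the y ∈ F_11 with f(x, y) ≡ 0 and those with g(x, y) ≡ 0 (mod 11); the common zeros in that column are the intersection.
  x = 0: f ≡ 0 at y ∈ ∅; g ≡ 0 at y ∈ {1}; common: ∅.
  x = 1: f ≡ 0 at y ∈ ∅; g ≡ 0 at y ∈ {1}; common: ∅.
  x = 2: f ≡ 0 at y ∈ {7, 10}; g ≡ 0 at y ∈ {1}; common: ∅.
  x = 3: f ≡ 0 at y ∈ {1, 5}; g ≡ 0 at y ∈ {1}; common: {1}.
  x = 4: f ≡ 0 at y ∈ {7, 10}; g ≡ 0 at y ∈ {1}; common: ∅.
  x = 5: f ≡ 0 at y ∈ ∅; g ≡ 0 at y ∈ {1}; common: ∅.
  x = 6: f ≡ 0 at y ∈ ∅; g ≡ 0 at y ∈ {1}; common: ∅.
  x = 7: f ≡ 0 at y ∈ {0, 6}; g ≡ 0 at y ∈ {1}; common: ∅.
  x = 8: f ≡ 0 at y ∈ ∅; g ≡ 0 at y ∈ {1}; common: ∅.
  x = 9: f ≡ 0 at y ∈ ∅; g ≡ 0 at y ∈ {1}; common: ∅.
  x = 10: f ≡ 0 at y ∈ {0, 6}; g ≡ 0 at y ∈ {1}; common: ∅.
Collecting: common zeros = {(3, 1)}, so the count is 1.
Comparison with the Bézout bound: 1 ≤ 2 = deg(f)·deg(g), as expected for curves with no common component (the affine F_11-count falls short of the bound because intersections may lie at infinity, over extension fields, or carry multiplicity).


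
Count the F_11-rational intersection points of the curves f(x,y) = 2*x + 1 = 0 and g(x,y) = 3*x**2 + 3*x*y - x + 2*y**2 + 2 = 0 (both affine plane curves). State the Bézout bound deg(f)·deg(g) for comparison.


Common zeros: {(5, 2), (5, 7)}; count = 2; Bézout bound = 2.

deg(f) = 1, deg(g) = 2, so Bézout bound = 2.
Scan x ∈ F_11. For each x, list the y ∈ F_11 with f(x, y) ≡ 0 and those with g(x, y) ≡ 0 (mod 11); the common zeros in that column are the intersection.
  x = 0: f ≡ 0 at y ∈ ∅; g ≡ 0 at y ∈ ∅; common: ∅.
  x = 1: f ≡ 0 at y ∈ ∅; g ≡ 0 at y ∈ ∅; common: ∅.
  x = 2: f ≡ 0 at y ∈ ∅; g ≡ 0 at y ∈ ∅; common: ∅.
  x = 3: f ≡ 0 at y ∈ ∅; g ≡ 0 at y ∈ {5, 7}; common: ∅.
  x = 4: f ≡ 0 at y ∈ ∅; g ≡ 0 at y ∈ ∅; common: ∅.
  x = 5: f ≡ 0 at y ∈ {0, 1, 2, 3, 4, 5, 6, 7, 8, 9, 10}; g ≡ 0 at y ∈ {2, 7}; common: {2, 7}.
  x = 6: f ≡ 0 at y ∈ ∅; g ≡ 0 at y ∈ {3, 10}; common: ∅.
  x = 7: f ≡ 0 at y ∈ ∅; g ≡ 0 at y ∈ {1, 5}; common: ∅.
  x = 8: f ≡ 0 at y ∈ ∅; g ≡ 0 at y ∈ {2, 8}; common: ∅.
  x = 9: f ≡ 0 at y ∈ ∅; g ≡ 0 at y ∈ ∅; common: ∅.
  x = 10: f ≡ 0 at y ∈ ∅; g ≡ 0 at y ∈ {8, 10}; common: ∅.
Collecting: common zeros = {(5, 2), (5, 7)}, so the count is 2.
Comparison with the Bézout bound: 2 ≤ 2 = deg(f)·deg(g), as expected for curves with no common component (the bound is attained).


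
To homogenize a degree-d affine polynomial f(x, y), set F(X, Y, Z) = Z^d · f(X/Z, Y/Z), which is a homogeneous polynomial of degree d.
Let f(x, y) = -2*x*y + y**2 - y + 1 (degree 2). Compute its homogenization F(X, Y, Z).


F(X, Y, Z) = -2*X*Y + Y**2 - Y*Z + Z**2

deg(f) = 2.
Substitute x = X/Z, y = Y/Z into f, then multiply by Z^2.
  monomial -2·x^1·y^1 ↦ -2·X^1·Y^1·Z^0.
  monomial 1·x^0·y^2 ↦ 1·X^0·Y^2·Z^0.
  monomial -1·x^0·y^1 ↦ -1·X^0·Y^1·Z^1.
  monomial 1·x^0·y^0 ↦ 1·X^0·Y^0·Z^2.
Collecting: F(X, Y, Z) = -2*X*Y + Y**2 - Y*Z + Z**2.


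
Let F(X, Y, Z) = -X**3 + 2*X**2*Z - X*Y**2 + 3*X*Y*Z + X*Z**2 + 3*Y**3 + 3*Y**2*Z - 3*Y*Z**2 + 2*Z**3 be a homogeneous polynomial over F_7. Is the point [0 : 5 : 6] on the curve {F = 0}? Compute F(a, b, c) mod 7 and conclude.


F(0,5,6) ≡ 3 (mod 7); P is NOT on the curve.

Evaluate F(0, 5, 6) term-by-term (mod 7).
  -X**3 ↦ -1·0·1·1 = 0
  2*X**2*Z ↦ 2·0·1·6 = 0
  -X*Y**2 ↦ -1·0·25·1 = 0
  3*X*Y*Z ↦ 3·0·5·6 = 0
  X*Z**2 ↦ 1·0·1·36 = 0
  3*Y**3 ↦ 3·1·125·1 = 375
  3*Y**2*Z ↦ 3·1·25·6 = 450
  -3*Y*Z**2 ↦ -3·1·5·36 = -540
  2*Z**3 ↦ 2·1·1·216 = 432
Sum: F(0, 5, 6) = (0) + (0) + (0) + (0) + (0) + (375) + (450) + (-540) + (432) = 717.
Reducing mod 7: 717 ≡ 3 (mod 7).
Since F(a, b, c) ≡ 3 ≠ 0 (mod 7), P does NOT lie on the curve.


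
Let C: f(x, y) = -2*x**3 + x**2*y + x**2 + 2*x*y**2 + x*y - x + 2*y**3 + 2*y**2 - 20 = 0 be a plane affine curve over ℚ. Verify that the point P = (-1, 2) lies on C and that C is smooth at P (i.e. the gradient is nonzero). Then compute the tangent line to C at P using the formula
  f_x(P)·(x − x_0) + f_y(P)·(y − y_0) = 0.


Tangent line at P: -3*x + 24*y - 51 = 0.

Step 1: f(-1, 2) = 0, so P lies on C.
Step 2: partial derivatives
  f_x(x, y) = -6*x**2 + 2*x*y + 2*x + 2*y**2 + y - 1, f_y(x, y) = x**2 + 4*x*y + x + 6*y**2 + 4*y.
  f_x(P) = -3, f_y(P) = 24 (gradient nonzero, so P is smooth).
Step 3: tangent line at P: -3·(x − -1) + 24·(y − 2) = 0.
Expanding: -3*x + 24*y - 51 = 0.
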